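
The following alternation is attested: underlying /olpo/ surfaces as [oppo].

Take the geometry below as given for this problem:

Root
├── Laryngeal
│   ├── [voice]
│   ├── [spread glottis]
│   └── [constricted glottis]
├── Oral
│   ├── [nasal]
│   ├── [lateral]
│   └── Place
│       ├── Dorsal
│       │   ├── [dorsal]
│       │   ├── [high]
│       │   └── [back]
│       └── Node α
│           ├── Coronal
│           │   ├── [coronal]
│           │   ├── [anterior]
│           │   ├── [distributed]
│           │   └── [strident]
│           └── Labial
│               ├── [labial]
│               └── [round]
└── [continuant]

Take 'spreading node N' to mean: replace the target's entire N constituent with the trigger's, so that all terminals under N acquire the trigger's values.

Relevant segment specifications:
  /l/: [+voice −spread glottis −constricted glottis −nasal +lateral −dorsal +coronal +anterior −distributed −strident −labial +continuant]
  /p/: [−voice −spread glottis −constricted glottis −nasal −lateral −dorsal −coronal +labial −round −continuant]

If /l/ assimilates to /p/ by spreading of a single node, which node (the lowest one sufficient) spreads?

Root

Feature comparison: [voice], [continuant], [lateral], [labial], [round], [coronal], [anterior], [distributed], [strident] differ between /l/ and [p]; the remaining terminals match.
The smallest constituent containing every changed terminal is Root — each of its daughters lacks at least one of the affected features.
Spreading Root from /p/ overwrites each of those terminals with /p/'s values, yielding exactly [p].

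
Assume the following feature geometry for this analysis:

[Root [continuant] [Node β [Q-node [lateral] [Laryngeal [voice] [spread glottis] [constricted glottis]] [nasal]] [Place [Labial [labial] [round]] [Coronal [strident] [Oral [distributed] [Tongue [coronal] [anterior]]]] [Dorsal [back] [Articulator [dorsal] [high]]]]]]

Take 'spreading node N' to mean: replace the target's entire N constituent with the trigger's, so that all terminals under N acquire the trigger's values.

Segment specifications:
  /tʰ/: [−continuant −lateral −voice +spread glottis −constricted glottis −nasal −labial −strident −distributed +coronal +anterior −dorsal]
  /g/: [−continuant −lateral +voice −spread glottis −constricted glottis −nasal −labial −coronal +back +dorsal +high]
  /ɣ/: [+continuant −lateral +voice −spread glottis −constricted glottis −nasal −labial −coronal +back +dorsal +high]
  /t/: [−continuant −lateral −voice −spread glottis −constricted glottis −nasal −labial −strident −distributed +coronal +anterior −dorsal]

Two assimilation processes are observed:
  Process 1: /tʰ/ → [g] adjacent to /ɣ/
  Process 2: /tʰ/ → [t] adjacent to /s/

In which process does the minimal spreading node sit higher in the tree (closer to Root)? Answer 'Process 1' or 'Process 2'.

Process 1

Process 1: the features that change are [voice], [spread glottis], [coronal], [anterior], [distributed], [strident], [dorsal], [high], [back]; the minimal node is Node β (depth 1).
In Process 2, [spread glottis] changes, so the minimal spreading node is [spread glottis] at depth 4.
Depth 1 < depth 4; Process 1 involves the structurally higher constituent Node β.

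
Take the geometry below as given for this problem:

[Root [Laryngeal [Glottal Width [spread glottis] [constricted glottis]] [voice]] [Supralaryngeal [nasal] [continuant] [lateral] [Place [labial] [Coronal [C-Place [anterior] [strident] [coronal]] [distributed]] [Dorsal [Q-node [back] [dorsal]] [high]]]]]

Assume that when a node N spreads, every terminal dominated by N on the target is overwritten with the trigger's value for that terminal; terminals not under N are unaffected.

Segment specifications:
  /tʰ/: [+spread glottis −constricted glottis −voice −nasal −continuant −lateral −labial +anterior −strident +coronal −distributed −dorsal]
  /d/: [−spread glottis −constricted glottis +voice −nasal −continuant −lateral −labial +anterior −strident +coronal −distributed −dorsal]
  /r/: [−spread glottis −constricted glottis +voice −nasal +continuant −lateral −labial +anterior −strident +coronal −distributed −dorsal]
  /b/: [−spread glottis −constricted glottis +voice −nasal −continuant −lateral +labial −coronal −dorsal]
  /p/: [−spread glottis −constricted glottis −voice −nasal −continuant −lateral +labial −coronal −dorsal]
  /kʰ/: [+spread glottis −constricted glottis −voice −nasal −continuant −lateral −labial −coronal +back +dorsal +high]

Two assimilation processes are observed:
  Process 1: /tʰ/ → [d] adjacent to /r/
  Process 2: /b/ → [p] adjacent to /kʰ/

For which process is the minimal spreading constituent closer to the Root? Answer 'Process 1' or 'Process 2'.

Process 1

Process 1 alters [voice], [spread glottis]; the lowest common ancestor is Laryngeal (depth 1 from Root).
Process 2 alters [voice]; the lowest dominating node is [voice] (depth 2 from Root).
Laryngeal (depth 1) sits above [voice] (depth 2), making Process 1 the one with the higher spreading node.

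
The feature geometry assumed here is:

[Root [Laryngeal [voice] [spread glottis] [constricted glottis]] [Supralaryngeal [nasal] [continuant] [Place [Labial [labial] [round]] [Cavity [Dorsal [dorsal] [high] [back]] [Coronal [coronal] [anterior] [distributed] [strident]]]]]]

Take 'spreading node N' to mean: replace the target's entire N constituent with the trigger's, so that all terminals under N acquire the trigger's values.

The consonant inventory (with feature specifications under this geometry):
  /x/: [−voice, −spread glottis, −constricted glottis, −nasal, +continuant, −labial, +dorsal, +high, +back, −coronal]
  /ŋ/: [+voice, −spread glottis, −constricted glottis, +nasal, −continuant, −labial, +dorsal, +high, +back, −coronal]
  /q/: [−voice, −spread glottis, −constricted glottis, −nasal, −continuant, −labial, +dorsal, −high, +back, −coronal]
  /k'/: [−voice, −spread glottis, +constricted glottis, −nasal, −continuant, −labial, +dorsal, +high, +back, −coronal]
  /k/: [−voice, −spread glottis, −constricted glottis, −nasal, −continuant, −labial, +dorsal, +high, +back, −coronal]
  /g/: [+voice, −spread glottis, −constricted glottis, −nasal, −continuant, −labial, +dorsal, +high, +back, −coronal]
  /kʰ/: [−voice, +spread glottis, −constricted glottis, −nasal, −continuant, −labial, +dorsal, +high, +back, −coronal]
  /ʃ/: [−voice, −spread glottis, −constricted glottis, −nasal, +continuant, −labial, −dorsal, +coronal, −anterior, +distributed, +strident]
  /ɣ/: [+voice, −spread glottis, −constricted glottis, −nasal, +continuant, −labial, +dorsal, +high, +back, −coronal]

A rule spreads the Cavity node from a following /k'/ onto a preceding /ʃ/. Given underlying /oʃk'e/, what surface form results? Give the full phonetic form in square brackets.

Terminals under Cavity in this geometry: [dorsal], [high], [back], [coronal], [anterior], [distributed], [strident].
Spreading Cavity from /k'/ onto /ʃ/ replaces those values with /k'/'s: [+dorsal], [+high], [+back], [−coronal]. Features outside Cavity ([voice], [spread glottis], [constricted glottis], …) stay as in /ʃ/.
Among the inventory, only /x/ has exactly this specification, giving the surface form [oxk'e].

[oxk'e]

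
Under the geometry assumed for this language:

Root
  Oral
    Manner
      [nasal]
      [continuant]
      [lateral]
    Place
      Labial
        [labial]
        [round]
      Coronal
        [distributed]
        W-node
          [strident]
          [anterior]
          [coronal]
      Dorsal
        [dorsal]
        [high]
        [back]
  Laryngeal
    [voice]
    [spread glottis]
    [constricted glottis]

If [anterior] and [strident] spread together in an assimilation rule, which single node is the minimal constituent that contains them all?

W-node

[anterior] lies under W-node (below Oral).
[strident]: Root ▹ Oral ▹ Place ▹ Coronal ▹ W-node ▹ [strident].
The listed terminals split across distinct daughters of W-node, so W-node itself is the smallest node containing them all.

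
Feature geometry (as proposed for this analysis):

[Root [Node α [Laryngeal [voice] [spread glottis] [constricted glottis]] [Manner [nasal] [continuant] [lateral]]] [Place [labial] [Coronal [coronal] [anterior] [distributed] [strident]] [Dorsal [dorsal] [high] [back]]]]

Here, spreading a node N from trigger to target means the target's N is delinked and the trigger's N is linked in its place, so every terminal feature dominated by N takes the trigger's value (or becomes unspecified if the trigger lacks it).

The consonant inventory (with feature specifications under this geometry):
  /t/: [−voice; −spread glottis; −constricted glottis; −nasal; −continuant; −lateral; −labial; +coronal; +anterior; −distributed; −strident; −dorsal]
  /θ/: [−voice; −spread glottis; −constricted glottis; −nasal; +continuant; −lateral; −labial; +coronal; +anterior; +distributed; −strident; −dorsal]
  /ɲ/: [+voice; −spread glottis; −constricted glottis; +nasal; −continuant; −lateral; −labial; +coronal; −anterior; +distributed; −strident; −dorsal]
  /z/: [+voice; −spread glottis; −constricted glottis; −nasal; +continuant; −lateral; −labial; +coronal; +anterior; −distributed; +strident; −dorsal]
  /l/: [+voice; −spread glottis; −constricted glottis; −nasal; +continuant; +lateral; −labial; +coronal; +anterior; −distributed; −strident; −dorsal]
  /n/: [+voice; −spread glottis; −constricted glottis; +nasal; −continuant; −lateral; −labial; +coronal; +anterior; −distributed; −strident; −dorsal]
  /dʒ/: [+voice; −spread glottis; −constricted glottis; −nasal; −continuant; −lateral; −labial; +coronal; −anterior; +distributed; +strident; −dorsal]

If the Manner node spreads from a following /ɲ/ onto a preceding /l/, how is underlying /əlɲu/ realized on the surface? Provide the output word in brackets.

[ənɲu]

Manner immediately or transitively dominates [nasal], [continuant], [lateral].
Spreading Manner from /ɲ/ onto /l/ replaces those values with /ɲ/'s: [+nasal], [−continuant], [−lateral]. Features outside Manner ([voice], [spread glottis], [constricted glottis], …) stay as in /l/.
Among the inventory, only /n/ has exactly this specification, giving the surface form [ənɲu].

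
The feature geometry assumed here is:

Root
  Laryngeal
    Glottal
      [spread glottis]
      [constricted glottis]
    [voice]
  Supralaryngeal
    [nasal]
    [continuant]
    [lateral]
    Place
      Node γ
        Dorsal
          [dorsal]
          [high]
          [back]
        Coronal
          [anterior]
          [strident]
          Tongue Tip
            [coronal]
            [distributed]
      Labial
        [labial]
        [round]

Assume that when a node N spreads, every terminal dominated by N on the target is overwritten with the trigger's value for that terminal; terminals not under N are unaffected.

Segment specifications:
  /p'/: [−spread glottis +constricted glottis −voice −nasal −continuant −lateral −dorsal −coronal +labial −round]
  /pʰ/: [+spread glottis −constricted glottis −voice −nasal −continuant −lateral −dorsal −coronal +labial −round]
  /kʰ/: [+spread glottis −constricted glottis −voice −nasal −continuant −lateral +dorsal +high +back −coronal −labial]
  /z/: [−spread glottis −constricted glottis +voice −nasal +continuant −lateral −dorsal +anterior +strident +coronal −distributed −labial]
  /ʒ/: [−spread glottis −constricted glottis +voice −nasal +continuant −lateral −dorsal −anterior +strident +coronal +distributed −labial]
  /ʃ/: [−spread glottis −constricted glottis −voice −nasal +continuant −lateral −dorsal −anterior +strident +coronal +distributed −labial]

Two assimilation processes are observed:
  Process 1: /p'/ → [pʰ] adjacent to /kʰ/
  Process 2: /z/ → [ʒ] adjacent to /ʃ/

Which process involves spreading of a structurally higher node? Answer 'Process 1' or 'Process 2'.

Process 1

Process 1 alters [spread glottis], [constricted glottis]; the lowest common ancestor is Glottal (depth 2 from Root).
Process 2 alters [anterior], [distributed]; the lowest common ancestor is Coronal (depth 4 from Root).
Depth 2 < depth 4; Process 1 involves the structurally higher constituent Glottal.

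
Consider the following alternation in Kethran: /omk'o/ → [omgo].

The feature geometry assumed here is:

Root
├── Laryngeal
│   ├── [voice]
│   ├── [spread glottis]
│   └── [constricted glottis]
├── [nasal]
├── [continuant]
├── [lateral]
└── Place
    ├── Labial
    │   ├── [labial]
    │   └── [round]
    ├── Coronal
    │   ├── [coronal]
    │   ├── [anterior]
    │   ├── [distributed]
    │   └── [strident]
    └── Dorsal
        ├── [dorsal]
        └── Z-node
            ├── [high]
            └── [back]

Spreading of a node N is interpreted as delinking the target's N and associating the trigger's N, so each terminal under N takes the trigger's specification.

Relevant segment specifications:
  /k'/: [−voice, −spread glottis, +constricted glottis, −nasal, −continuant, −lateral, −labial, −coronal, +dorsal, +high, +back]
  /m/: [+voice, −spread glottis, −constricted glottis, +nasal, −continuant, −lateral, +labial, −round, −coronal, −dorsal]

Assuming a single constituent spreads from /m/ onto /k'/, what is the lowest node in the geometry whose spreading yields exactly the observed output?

/k'/ and [g] differ in [voice], [constricted glottis]; every other specified feature is identical.
In this geometry the lowest node dominating all of them is Laryngeal: every daughter of Laryngeal dominates only a proper subset, so no lower node suffices.
If Laryngeal spreads, every terminal under it takes /m/'s value, producing [g] as observed.
Had Root spread, [labial], [dorsal] would have taken /m/'s values; they stay as in /k'/, confirming the spreading constituent is exactly Laryngeal.

Laryngeal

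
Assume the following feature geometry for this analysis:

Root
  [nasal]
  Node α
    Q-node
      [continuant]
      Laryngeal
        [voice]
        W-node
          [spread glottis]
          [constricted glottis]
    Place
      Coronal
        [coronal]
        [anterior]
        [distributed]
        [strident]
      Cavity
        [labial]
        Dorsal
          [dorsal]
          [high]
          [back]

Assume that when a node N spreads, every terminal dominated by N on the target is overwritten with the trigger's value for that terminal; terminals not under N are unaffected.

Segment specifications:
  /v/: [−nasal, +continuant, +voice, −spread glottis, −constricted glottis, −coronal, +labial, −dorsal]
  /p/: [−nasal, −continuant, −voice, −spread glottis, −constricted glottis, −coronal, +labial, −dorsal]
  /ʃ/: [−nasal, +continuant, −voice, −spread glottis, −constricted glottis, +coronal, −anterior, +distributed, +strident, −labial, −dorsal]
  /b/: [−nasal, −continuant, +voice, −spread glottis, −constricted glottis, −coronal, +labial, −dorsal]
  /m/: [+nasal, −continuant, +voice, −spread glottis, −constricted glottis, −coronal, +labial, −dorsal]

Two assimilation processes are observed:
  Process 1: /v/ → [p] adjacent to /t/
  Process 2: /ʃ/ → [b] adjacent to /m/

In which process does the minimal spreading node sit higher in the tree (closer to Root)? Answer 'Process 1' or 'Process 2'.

Process 2

Process 1: the features that change are [voice], [continuant]; the minimal node is Q-node (depth 2).
Process 2: the features that change are [voice], [continuant], [labial], [coronal], [anterior], [distributed], [strident]; the minimal node is Node α (depth 1).
Node α is closer to Root than Q-node, so Process 2 spreads the higher node.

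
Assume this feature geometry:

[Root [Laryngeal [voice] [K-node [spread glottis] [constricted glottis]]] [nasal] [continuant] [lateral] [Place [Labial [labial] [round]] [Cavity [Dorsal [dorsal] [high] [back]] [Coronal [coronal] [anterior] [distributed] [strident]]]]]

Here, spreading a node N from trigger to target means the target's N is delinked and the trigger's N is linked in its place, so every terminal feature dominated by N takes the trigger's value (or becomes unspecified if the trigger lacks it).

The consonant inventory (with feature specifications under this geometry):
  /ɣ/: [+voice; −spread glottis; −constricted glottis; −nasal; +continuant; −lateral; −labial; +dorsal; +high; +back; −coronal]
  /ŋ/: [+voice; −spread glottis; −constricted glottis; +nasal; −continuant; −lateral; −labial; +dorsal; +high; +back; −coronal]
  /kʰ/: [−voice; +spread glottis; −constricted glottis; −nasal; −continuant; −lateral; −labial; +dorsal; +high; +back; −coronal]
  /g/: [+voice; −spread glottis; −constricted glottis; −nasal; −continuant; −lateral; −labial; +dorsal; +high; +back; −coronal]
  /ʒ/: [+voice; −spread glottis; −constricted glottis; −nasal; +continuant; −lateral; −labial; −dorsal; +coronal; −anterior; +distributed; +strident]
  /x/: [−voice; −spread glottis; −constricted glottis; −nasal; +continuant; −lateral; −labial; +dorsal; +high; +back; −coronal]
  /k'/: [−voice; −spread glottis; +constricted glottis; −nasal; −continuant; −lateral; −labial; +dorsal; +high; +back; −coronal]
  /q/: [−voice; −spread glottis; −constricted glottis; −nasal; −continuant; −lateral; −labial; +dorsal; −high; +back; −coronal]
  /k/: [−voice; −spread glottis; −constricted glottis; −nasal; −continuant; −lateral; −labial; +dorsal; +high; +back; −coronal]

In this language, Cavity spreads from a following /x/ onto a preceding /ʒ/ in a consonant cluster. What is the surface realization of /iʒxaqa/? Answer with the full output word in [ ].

Terminals under Cavity in this geometry: [dorsal], [high], [back], [coronal], [anterior], [distributed], [strident].
Spreading Cavity from /x/ onto /ʒ/ replaces those values with /x/'s: [+dorsal], [+high], [+back], [−coronal]. Features outside Cavity ([voice], [spread glottis], [constricted glottis], …) stay as in /ʒ/.
The resulting bundle matches /ɣ/ in the inventory; substituting it for /ʒ/ gives [iɣxaqa].

[iɣxaqa]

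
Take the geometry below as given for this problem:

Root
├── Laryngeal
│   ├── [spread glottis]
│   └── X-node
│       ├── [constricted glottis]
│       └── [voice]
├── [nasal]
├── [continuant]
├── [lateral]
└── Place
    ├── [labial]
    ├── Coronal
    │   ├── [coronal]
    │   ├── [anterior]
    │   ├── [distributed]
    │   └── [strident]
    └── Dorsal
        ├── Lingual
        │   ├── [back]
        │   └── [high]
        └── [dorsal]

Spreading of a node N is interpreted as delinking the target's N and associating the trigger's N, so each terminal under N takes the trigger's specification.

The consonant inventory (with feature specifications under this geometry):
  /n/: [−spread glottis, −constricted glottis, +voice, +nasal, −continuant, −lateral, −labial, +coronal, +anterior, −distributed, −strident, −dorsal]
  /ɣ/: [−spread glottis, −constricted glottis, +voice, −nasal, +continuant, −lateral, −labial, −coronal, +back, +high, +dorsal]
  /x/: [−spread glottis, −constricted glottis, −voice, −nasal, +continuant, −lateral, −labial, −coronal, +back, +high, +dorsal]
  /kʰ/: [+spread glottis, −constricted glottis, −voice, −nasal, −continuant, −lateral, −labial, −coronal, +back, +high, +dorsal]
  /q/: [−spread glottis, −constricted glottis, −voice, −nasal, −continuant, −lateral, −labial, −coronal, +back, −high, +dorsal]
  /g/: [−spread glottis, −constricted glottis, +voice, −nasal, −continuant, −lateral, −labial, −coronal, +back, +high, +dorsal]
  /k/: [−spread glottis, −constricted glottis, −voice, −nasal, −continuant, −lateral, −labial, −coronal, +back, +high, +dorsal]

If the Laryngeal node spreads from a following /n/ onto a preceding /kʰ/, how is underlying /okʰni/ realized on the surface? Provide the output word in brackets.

[ogni]

Laryngeal immediately or transitively dominates [spread glottis], [constricted glottis], [voice].
Spreading Laryngeal from /n/ onto /kʰ/ replaces those values with /n/'s: [−spread glottis], [−constricted glottis], [+voice]. Features outside Laryngeal ([nasal], [continuant], [lateral], …) stay as in /kʰ/.
This feature bundle is that of [g], so /okʰni/ surfaces as [ogni].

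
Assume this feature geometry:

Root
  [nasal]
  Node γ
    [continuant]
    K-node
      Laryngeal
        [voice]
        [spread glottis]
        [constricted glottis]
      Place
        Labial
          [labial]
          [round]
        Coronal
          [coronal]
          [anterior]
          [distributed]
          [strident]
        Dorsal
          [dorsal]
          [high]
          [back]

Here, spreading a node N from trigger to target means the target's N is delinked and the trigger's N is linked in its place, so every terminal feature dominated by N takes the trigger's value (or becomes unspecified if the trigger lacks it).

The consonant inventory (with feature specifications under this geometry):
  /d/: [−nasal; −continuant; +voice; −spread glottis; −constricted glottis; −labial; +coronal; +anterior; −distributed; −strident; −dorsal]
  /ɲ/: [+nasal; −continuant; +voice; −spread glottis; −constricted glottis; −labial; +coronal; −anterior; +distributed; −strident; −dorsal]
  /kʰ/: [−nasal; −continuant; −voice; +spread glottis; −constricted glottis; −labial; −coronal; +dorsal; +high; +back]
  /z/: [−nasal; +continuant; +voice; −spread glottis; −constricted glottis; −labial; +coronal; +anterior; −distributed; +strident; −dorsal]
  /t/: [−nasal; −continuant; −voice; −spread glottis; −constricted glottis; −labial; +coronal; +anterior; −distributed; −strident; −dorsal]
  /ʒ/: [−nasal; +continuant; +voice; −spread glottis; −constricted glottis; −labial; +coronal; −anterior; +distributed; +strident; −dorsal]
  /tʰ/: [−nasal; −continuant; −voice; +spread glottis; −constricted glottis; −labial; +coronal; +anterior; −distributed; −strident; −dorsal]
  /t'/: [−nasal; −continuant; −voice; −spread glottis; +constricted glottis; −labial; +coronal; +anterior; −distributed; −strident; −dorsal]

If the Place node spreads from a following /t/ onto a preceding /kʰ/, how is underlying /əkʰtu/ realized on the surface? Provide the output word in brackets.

Place immediately or transitively dominates [labial], [round], [coronal], [anterior], [distributed], [strident], [dorsal], [high], [back].
The target acquires /t/'s values for everything under Place — [−labial], [+coronal], [+anterior], [−distributed], [−strident], [−dorsal] — while keeping its own [nasal], [continuant], [voice], ….
Among the inventory, only /tʰ/ has exactly this specification, giving the surface form [ətʰtu].

[ətʰtu]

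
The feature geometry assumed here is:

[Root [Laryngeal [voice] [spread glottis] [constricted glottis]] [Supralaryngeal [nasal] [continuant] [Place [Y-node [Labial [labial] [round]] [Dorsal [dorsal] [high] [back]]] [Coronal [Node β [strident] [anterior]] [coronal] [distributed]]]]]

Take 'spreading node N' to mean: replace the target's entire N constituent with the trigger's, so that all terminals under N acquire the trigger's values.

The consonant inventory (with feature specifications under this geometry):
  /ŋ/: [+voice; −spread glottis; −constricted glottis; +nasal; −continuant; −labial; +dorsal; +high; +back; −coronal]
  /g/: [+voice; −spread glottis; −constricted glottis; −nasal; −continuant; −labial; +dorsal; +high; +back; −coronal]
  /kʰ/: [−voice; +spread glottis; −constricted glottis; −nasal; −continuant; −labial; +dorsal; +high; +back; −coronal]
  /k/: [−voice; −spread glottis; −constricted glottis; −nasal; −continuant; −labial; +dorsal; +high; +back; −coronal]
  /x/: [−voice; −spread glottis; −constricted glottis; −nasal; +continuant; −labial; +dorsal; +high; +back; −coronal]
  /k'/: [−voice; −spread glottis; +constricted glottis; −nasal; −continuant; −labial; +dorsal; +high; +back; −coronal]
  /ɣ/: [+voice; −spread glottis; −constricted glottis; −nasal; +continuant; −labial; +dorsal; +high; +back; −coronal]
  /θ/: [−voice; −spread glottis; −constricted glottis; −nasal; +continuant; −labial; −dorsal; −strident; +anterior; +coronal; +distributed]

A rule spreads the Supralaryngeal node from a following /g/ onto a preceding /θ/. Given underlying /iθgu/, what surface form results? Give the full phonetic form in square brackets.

[ikgu]

Terminals under Supralaryngeal in this geometry: [nasal], [continuant], [labial], [round], [dorsal], [high], [back], [strident], [anterior], [coronal], [distributed].
Spreading Supralaryngeal from /g/ onto /θ/ replaces those values with /g/'s: [−nasal], [−continuant], [−labial], [+dorsal], [+high], [+back], [−coronal]. Features outside Supralaryngeal ([voice], [spread glottis], [constricted glottis]) stay as in /θ/.
The resulting bundle matches /k/ in the inventory; substituting it for /θ/ gives [ikgu].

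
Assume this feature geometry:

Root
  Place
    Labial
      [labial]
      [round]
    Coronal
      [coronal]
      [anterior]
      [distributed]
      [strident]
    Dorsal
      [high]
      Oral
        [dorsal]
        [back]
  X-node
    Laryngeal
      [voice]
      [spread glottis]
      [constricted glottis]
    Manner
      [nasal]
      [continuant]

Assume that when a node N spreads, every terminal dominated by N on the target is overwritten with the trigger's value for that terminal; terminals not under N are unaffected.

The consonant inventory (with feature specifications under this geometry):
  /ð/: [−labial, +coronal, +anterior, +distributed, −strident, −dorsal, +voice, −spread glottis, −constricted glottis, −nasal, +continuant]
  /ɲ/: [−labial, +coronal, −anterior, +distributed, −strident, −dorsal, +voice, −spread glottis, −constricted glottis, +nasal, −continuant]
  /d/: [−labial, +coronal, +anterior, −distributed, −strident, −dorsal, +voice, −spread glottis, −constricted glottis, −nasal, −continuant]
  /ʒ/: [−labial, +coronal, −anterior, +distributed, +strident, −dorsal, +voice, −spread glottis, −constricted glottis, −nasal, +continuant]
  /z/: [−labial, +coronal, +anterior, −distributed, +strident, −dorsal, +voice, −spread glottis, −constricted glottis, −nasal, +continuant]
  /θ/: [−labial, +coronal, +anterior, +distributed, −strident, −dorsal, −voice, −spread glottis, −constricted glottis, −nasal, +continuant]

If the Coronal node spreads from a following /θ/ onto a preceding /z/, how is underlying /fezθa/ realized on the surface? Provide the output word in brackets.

Terminals under Coronal in this geometry: [coronal], [anterior], [distributed], [strident].
Spreading Coronal from /θ/ onto /z/ replaces those values with /θ/'s: [+coronal], [+anterior], [+distributed], [−strident]. Features outside Coronal ([labial], [dorsal], [voice], …) stay as in /z/.
Among the inventory, only /ð/ has exactly this specification, giving the surface form [feðθa].

[feðθa]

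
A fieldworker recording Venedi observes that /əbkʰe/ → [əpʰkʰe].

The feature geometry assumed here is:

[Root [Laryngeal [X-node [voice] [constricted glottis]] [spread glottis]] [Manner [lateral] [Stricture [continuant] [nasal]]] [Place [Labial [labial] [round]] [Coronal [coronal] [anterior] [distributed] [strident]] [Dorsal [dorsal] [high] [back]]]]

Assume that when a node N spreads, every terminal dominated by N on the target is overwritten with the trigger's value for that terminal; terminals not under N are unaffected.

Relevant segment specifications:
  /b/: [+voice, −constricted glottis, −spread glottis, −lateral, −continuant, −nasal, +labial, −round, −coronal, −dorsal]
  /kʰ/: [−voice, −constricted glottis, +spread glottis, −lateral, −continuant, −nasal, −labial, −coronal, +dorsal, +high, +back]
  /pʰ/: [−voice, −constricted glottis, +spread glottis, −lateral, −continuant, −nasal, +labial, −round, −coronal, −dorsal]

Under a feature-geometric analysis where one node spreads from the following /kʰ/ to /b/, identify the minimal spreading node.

Laryngeal

Comparing /b/ with its surface form [pʰ], the features that change are [voice], [spread glottis].
These terminals are all dominated by Laryngeal, and no proper subconstituent of Laryngeal covers them all; Laryngeal is their lowest common ancestor.
Delinking /b/'s Laryngeal and associating /kʰ/'s Laryngeal gives precisely the feature bundle of [pʰ].
Since [dorsal], [labial] are preserved even though /kʰ/ disagrees there, no node above Laryngeal spread.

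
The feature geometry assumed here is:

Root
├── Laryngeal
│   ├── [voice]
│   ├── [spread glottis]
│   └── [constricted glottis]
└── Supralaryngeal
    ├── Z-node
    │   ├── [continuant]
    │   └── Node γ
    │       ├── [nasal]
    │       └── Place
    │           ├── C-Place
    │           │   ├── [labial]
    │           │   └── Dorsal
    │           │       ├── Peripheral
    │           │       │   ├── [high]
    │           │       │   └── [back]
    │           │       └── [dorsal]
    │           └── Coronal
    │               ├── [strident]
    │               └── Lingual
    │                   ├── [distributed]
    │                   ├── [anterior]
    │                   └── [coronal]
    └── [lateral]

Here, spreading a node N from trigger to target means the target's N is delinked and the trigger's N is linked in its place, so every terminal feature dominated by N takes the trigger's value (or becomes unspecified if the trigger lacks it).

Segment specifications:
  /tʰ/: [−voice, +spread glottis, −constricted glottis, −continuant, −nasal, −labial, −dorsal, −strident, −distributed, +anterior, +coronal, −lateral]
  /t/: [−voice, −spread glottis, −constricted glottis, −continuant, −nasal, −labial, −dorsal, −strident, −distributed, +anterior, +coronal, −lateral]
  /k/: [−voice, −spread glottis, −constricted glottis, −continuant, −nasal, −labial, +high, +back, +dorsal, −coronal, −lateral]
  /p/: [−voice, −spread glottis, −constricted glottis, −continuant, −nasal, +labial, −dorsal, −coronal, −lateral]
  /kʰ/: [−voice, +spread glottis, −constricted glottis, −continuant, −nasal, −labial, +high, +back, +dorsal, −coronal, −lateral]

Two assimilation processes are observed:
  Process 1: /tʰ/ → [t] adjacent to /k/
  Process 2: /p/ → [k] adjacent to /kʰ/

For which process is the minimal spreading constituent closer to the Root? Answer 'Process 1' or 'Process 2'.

Process 1

Process 1 alters [spread glottis]; the lowest dominating node is [spread glottis] (depth 2 from Root).
In Process 2, [labial], [dorsal], [high], [back] change, so the minimal spreading node is C-Place at depth 5.
Depth 2 < depth 5; Process 1 involves the structurally higher constituent [spread glottis].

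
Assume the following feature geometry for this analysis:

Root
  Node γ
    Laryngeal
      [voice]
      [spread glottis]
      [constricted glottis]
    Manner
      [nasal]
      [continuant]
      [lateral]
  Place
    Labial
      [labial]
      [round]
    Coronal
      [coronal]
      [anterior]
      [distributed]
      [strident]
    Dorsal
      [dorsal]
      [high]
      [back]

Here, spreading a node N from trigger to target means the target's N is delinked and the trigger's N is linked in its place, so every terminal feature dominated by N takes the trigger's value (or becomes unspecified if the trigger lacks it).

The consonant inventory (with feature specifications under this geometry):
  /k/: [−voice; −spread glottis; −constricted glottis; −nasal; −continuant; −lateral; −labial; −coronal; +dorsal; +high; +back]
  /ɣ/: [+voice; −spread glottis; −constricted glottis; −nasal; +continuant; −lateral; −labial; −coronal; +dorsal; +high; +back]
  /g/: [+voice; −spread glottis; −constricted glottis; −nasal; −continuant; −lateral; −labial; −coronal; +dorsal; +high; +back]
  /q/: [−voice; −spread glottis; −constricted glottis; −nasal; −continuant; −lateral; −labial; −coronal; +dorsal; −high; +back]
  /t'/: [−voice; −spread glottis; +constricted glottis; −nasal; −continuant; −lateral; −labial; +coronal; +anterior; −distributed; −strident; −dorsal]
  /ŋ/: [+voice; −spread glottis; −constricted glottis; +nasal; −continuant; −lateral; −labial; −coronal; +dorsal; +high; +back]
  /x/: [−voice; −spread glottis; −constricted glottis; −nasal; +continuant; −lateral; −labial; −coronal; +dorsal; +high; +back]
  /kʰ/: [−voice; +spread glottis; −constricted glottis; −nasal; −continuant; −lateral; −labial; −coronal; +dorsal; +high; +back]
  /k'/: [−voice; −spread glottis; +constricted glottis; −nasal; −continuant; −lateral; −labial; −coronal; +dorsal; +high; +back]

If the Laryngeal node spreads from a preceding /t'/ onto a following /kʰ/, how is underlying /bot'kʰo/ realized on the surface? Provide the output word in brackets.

[bot'k'o]

The Laryngeal node dominates the terminals [voice], [spread glottis], [constricted glottis].
Spreading Laryngeal from /t'/ onto /kʰ/ replaces those values with /t'/'s: [−voice], [−spread glottis], [+constricted glottis]. Features outside Laryngeal ([nasal], [continuant], [lateral], …) stay as in /kʰ/.
The resulting bundle matches /k'/ in the inventory; substituting it for /kʰ/ gives [bot'k'o].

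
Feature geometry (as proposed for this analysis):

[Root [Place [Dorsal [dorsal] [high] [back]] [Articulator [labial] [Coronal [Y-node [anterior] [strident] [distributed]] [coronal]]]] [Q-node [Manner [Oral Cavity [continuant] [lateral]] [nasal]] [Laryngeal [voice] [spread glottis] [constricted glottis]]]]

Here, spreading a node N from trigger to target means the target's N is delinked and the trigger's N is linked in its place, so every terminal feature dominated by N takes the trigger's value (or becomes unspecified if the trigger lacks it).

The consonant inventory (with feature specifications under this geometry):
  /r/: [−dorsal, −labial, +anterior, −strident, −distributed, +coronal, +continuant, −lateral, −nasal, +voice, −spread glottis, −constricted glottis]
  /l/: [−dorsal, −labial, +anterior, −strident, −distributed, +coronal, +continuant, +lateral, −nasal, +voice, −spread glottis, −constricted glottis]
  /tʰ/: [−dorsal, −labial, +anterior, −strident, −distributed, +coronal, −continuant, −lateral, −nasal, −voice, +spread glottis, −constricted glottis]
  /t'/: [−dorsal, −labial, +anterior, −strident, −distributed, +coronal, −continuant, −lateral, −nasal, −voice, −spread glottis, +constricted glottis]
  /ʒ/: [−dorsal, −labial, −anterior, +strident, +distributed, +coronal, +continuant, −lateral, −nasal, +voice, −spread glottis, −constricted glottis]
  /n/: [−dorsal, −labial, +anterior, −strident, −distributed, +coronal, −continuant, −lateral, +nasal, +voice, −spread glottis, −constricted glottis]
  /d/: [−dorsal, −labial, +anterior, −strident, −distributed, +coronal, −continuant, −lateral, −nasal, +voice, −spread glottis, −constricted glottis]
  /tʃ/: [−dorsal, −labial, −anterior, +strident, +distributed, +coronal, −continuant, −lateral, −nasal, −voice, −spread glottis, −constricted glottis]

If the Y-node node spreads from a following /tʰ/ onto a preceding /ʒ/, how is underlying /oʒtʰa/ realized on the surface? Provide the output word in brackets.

Y-node immediately or transitively dominates [anterior], [strident], [distributed].
The target acquires /tʰ/'s values for everything under Y-node — [+anterior], [−strident], [−distributed] — while keeping its own [dorsal], [labial], [coronal], ….
The resulting bundle matches /r/ in the inventory; substituting it for /ʒ/ gives [ortʰa].

[ortʰa]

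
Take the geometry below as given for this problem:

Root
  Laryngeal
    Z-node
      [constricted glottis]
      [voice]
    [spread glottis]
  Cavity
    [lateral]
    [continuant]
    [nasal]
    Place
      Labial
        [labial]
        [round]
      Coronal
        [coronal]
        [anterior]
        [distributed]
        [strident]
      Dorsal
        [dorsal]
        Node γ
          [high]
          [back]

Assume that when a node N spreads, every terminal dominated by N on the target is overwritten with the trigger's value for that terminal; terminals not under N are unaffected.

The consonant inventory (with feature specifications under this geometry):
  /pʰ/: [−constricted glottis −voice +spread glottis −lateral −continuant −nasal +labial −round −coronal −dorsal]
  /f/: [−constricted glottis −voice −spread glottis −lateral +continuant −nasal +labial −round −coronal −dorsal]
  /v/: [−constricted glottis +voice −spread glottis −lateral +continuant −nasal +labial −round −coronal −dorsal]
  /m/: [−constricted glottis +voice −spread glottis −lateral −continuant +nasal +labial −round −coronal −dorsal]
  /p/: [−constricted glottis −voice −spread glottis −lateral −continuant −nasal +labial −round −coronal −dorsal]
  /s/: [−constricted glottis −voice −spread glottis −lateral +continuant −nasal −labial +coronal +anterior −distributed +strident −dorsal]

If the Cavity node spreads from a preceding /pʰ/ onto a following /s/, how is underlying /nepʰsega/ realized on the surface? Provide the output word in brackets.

Cavity immediately or transitively dominates [lateral], [continuant], [nasal], [labial], [round], [coronal], [anterior], [distributed], [strident], [dorsal], [high], [back].
Spreading Cavity from /pʰ/ onto /s/ replaces those values with /pʰ/'s: [−lateral], [−continuant], [−nasal], [+labial], [−round], [−coronal], [−dorsal]. Features outside Cavity ([constricted glottis], [voice], [spread glottis]) stay as in /s/.
This feature bundle is that of [p], so /nepʰsega/ surfaces as [nepʰpega].

[nepʰpega]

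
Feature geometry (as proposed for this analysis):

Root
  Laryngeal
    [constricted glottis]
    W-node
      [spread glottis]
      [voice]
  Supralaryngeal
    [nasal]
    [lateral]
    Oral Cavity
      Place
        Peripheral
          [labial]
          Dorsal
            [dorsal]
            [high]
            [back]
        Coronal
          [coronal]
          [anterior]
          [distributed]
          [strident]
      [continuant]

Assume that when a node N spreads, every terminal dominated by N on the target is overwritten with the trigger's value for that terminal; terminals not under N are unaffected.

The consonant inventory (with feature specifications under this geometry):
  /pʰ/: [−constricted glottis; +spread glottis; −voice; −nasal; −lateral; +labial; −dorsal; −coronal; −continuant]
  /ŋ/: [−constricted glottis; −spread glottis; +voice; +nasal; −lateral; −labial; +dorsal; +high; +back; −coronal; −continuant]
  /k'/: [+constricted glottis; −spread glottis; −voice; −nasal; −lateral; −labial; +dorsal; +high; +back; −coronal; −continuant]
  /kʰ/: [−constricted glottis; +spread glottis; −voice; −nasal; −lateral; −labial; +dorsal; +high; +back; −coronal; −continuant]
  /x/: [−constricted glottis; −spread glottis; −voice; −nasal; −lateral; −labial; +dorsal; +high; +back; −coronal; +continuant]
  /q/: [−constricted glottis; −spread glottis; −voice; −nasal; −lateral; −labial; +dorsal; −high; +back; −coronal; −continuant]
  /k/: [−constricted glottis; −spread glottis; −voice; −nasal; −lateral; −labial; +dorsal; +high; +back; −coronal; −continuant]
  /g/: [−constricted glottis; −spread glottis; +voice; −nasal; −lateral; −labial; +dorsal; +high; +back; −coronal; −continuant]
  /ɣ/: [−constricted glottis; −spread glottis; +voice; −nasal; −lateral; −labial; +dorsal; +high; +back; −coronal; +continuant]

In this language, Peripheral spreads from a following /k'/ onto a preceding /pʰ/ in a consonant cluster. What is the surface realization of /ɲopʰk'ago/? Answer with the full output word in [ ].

[ɲokʰk'ago]

Terminals under Peripheral in this geometry: [labial], [dorsal], [high], [back].
After delinking /pʰ/'s Peripheral and linking /k'/'s, the affected terminals become [−labial], [+dorsal], [+high], [+back]; [constricted glottis], [spread glottis], [voice], … (outside Peripheral) are retained from /pʰ/.
Among the inventory, only /kʰ/ has exactly this specification, giving the surface form [ɲokʰk'ago].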